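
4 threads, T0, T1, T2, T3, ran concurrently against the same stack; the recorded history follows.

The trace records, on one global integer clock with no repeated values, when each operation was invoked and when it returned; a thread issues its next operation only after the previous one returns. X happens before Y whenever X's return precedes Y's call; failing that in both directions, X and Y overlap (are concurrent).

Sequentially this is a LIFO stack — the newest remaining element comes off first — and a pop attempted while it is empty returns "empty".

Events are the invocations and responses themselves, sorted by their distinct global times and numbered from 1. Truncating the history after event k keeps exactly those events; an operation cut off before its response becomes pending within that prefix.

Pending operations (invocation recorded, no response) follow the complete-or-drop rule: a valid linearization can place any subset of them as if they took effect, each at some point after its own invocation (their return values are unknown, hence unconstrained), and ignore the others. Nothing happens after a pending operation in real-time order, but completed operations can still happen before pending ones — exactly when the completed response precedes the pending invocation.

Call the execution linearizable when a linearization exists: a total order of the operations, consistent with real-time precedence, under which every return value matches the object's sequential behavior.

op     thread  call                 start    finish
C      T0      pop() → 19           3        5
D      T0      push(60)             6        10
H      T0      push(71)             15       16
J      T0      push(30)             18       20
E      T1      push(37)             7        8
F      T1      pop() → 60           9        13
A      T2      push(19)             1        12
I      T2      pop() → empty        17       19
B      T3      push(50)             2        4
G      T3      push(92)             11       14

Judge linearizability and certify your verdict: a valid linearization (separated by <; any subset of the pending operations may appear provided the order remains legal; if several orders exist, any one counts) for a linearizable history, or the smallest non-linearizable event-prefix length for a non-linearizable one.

not linearizable — minimal violating prefix: 19 events

already the first 19 events (up to I's response at time 19) admit no linearization; the first 18 still do
the 9 completed operations admit 70 real-time orders; each fails the stack replay
no completion choice of the 1 pending operation (J) rescues it — every subset was tried
take A, B, C, D, E, F, G, H, I (pending dropped): step 3 already fails, because C pop() → 19 cannot occur there
take A, B, C, D, E, G, F, H, I (pending dropped): step 3 already fails, because C pop() → 19 cannot occur there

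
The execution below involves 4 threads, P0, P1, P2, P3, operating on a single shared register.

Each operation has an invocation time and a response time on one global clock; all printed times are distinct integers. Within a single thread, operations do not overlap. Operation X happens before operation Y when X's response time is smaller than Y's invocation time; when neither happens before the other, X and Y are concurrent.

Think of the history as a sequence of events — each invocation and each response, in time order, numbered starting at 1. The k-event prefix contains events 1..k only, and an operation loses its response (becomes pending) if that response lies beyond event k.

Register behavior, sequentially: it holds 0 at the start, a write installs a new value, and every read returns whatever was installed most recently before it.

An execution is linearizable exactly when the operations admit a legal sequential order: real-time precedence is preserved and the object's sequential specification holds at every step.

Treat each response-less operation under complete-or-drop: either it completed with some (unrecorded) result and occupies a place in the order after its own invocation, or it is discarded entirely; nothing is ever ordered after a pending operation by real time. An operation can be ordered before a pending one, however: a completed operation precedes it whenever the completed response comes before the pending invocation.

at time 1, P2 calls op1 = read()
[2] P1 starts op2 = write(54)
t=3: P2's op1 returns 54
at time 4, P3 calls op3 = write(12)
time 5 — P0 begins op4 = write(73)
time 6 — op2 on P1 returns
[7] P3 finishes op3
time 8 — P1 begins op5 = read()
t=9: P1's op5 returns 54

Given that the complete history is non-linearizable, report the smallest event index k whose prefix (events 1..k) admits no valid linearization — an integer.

9

one valid order for events 1..8 is op2, op1, op3:
after step 1 (op2 write(54)): value 54
after step 2 (op1 read() → 54): value 54
after step 3 (op3 write(12)): value 12
include event 9 — op5 responding at 9 — and every candidate order breaks
every completion of the 1 pending operation (op4) was checked; none linearizes
sample order op1, op2, op3, op5 (pending dropped) stalls at step 1 — op1 read() → 54 has no legal effect
sample order op1, op3, op2, op5 (pending dropped) stalls at step 1 — op1 read() → 54 has no legal effect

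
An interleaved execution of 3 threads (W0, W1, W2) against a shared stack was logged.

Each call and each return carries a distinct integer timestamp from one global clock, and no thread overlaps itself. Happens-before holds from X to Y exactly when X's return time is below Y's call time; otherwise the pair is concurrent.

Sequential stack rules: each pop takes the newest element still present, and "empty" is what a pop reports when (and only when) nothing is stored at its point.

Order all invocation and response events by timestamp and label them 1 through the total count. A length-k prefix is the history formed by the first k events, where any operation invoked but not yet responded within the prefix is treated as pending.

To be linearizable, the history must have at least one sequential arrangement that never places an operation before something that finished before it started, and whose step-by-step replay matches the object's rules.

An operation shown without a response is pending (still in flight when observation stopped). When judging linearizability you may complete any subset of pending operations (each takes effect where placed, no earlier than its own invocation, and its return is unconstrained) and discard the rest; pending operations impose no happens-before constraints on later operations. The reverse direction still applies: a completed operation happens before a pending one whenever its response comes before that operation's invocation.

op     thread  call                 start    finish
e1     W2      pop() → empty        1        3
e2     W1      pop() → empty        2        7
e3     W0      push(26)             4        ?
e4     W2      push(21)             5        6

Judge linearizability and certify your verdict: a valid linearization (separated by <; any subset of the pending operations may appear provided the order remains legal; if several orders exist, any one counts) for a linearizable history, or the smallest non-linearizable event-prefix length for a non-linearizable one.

linearizable — witness: e1 < e2 < e3 < e4

after step 1 (e1 pop() → empty): stack <>
after step 2 (e2 pop() → empty): stack <>
after step 3 (e3 push(26) (pending, included)): stack <26>
after step 4 (e4 push(21)): stack <26,21>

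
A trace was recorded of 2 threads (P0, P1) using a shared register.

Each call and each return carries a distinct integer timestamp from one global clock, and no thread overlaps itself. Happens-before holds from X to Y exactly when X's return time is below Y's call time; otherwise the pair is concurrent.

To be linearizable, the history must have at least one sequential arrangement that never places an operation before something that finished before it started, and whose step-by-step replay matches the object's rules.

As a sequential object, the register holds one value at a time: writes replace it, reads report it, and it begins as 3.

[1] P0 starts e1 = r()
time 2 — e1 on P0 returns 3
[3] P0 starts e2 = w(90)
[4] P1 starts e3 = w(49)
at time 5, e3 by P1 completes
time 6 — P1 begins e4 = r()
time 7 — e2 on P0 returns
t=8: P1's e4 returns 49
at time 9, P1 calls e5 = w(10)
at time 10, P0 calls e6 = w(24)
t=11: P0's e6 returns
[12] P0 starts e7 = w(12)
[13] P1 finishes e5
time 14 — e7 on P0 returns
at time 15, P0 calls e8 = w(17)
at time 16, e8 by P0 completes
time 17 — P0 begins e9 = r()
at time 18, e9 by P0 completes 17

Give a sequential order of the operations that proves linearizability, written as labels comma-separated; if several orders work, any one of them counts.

1. e1 r() → 3, leaving value 3
2. e2 w(90), leaving value 90
3. e3 w(49), leaving value 49
4. e4 r() → 49, leaving value 49
5. e5 w(10), leaving value 10
6. e6 w(24), leaving value 24
7. e7 w(12), leaving value 12
8. e8 w(17), leaving value 17
9. e9 r() → 17, leaving value 17

e1, e2, e3, e4, e5, e6, e7, e8, e9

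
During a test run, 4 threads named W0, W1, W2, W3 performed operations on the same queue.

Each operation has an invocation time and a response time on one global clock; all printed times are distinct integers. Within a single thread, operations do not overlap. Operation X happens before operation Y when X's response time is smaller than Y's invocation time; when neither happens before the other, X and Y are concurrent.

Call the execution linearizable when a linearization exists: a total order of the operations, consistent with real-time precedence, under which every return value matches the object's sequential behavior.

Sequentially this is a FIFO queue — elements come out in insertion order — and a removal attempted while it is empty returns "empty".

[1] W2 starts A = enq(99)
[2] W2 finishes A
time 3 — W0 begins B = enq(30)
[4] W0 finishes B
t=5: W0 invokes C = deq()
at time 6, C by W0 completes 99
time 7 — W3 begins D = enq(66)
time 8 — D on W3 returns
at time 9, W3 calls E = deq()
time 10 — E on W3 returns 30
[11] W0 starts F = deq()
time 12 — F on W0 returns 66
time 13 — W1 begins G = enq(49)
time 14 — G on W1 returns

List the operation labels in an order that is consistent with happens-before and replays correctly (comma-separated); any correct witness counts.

A, B, C, D, E, F, G

step 1: A enq(99) — queue <99>
step 2: B enq(30) — queue <99,30>
step 3: C deq() → 99 — queue <30>
step 4: D enq(66) — queue <30,66>
step 5: E deq() → 30 — queue <66>
step 6: F deq() → 66 — queue <>
step 7: G enq(49) — queue <49>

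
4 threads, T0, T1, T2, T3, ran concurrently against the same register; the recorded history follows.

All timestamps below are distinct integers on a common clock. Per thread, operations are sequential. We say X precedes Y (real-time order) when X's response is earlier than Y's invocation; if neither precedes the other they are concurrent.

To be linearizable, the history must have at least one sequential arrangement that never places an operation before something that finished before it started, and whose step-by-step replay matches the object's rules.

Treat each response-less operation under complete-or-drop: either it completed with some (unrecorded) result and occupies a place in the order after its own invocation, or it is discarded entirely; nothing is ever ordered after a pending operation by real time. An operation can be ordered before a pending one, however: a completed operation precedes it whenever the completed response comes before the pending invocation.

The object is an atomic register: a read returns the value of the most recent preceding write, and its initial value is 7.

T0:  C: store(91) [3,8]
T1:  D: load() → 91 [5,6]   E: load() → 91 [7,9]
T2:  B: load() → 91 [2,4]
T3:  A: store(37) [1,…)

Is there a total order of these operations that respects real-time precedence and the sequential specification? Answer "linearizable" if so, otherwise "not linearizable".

a witness: A, C, B, D, E
step 1: A store(37) (pending, included) — value 37
step 2: C store(91) — value 91
step 3: B load() → 91 — value 91
step 4: D load() → 91 — value 91
step 5: E load() → 91 — value 91

linearizable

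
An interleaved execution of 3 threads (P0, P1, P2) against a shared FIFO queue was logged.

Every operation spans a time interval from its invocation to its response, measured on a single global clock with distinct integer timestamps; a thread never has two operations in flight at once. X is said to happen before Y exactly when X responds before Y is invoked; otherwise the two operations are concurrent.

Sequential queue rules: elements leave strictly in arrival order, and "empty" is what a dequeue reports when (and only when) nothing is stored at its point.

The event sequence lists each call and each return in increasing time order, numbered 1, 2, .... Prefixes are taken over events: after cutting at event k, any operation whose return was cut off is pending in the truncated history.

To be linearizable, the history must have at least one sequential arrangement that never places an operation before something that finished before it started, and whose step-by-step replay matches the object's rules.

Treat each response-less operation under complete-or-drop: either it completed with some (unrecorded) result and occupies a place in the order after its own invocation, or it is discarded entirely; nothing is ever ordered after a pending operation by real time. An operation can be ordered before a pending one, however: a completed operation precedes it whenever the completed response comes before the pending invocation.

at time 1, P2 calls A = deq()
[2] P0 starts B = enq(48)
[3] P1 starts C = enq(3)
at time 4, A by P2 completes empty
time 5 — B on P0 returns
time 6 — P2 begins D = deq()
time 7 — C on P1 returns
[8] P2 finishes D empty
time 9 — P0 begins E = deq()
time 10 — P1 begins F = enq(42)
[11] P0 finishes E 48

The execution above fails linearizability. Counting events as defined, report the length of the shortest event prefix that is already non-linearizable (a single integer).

events 1..7 are linearizable, e.g. via A, B, C:
after step 1 (A deq() → empty): queue <>
after step 2 (B enq(48)): queue <48>
after step 3 (C enq(3)): queue <48,3>
with event 8 included (D responding at time 8), all real-time-consistent orders fail
for example A, B, C, D fails at step 4: D deq() → empty is not legal there
for example A, B, D, C fails at step 3: D deq() → empty is not legal there

8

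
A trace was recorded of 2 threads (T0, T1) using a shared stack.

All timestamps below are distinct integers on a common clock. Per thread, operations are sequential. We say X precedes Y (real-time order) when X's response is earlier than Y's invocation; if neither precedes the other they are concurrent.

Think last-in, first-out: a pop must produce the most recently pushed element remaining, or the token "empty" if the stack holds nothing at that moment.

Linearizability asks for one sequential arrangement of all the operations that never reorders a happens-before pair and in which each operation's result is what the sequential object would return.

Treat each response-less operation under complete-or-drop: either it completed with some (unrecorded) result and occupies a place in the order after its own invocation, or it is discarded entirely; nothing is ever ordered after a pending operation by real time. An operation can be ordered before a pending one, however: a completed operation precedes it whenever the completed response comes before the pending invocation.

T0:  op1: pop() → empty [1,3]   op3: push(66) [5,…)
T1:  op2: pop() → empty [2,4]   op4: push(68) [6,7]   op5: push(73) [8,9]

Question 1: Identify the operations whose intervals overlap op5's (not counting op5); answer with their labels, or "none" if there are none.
Answer: op3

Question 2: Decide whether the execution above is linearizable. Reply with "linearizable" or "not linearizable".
linearizable

one valid linearization: op1, op2, op3, op4, op5
after step 1 (op1 pop() → empty): stack <>
after step 2 (op2 pop() → empty): stack <>
after step 3 (op3 push(66) (pending, included)): stack <66>
after step 4 (op4 push(68)): stack <66,68>
after step 5 (op5 push(73)): stack <66,68,73>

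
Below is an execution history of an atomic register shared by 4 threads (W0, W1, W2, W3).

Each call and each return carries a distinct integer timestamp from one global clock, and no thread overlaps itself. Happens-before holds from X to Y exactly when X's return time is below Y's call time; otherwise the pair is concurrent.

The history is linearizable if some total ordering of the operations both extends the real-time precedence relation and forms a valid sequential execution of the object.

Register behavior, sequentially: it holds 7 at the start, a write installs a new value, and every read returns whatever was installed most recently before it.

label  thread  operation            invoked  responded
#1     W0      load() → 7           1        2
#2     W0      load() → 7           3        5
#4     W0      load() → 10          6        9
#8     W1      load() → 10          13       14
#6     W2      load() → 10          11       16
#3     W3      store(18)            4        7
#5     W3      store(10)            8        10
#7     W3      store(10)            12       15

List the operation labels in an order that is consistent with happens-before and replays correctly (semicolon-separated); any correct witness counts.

after step 1 (#1 load() → 7): value 7
after step 2 (#2 load() → 7): value 7
after step 3 (#3 store(18)): value 18
after step 4 (#5 store(10)): value 10
after step 5 (#4 load() → 10): value 10
after step 6 (#6 load() → 10): value 10
after step 7 (#7 store(10)): value 10
after step 8 (#8 load() → 10): value 10

#1; #2; #3; #5; #4; #6; #7; #8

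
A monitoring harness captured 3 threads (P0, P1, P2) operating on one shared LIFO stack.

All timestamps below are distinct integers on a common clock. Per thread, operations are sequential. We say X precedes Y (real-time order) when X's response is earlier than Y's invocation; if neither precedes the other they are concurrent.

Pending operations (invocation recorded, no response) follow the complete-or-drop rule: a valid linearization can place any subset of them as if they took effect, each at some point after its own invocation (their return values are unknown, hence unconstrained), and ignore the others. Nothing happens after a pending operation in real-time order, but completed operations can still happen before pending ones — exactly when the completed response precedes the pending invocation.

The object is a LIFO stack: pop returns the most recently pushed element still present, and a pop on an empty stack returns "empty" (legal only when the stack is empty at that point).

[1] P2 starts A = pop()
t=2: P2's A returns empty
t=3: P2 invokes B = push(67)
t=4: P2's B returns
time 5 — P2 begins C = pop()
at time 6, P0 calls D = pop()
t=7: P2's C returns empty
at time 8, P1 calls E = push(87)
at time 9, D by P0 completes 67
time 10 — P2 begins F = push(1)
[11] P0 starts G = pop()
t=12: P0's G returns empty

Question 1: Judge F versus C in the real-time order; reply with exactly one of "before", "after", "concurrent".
Answer: after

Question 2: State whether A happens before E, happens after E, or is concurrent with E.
Answer: before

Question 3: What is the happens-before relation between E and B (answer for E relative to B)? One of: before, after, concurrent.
Answer: after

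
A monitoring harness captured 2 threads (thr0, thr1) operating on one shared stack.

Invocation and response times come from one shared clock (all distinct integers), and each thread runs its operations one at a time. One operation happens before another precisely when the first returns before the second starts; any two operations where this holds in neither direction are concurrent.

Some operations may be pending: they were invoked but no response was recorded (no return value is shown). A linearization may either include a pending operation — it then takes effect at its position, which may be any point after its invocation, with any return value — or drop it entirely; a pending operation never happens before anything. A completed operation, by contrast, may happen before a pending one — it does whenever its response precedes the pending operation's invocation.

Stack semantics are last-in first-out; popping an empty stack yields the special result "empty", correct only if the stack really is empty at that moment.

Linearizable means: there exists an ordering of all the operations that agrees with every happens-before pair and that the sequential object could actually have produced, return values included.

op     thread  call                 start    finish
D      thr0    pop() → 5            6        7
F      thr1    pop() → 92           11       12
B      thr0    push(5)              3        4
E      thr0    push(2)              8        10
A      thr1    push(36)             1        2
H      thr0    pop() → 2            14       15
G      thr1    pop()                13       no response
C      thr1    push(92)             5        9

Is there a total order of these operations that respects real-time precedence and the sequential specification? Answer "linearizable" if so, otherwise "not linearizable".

linearizable

witness order: A, B, D, E, C, F, H
after step 1 (A push(36)): stack <36>
after step 2 (B push(5)): stack <36,5>
after step 3 (D pop() → 5): stack <36>
after step 4 (E push(2)): stack <36,2>
after step 5 (C push(92)): stack <36,2,92>
after step 6 (F pop() → 92): stack <36,2>
after step 7 (H pop() → 2): stack <36>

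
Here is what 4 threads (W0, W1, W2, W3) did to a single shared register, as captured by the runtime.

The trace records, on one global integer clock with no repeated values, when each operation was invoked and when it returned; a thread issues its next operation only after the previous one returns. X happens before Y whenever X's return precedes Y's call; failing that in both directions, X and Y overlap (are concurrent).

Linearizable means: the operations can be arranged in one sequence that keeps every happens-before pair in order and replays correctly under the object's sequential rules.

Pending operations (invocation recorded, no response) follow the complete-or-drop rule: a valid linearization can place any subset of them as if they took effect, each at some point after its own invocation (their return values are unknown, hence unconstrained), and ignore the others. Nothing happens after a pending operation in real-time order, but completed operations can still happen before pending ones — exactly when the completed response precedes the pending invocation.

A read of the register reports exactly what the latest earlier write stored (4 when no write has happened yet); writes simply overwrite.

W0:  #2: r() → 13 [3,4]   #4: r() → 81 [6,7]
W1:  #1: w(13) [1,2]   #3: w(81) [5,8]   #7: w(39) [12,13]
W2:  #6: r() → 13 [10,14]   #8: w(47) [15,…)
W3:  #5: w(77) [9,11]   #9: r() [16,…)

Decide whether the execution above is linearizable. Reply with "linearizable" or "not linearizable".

through event 13 a valid linearization exists; event 14 (#6 responding at time 14) ends that
the 7 completed operations admit 6 real-time orders; each fails the register replay
take #1, #2, #3, #4, #5, #6, #7: step 6 already fails, because #6 r() → 13 cannot occur there
take #1, #2, #3, #4, #5, #7, #6: step 7 already fails, because #6 r() → 13 cannot occur there

not linearizable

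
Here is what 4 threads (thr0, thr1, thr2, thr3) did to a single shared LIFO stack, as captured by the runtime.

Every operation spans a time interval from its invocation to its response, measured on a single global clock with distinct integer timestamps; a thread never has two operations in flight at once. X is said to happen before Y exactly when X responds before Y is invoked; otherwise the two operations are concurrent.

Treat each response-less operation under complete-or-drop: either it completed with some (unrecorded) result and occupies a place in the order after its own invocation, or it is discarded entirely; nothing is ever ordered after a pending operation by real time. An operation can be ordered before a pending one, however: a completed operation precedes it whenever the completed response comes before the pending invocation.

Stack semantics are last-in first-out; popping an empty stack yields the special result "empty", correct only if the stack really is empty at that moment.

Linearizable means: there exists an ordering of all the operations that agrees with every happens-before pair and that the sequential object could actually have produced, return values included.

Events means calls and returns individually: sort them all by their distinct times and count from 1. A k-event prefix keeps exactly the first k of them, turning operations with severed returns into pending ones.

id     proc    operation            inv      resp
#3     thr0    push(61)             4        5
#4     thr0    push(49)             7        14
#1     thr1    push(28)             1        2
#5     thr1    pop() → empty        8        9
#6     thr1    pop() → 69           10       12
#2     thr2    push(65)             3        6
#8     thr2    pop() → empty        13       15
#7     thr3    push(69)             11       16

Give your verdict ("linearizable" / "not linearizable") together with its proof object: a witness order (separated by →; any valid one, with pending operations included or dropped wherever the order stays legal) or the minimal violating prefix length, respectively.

cut after 8 events: linearizable; cut after 9 events (#5 responds, time 9): not linearizable
every one of the 2 real-time-consistent orders over 4 completed LIFO stack ops fails the sequential spec
include/drop combinations of the 1 pending operation (#4) were all tried; none helps
take #1, #2, #3, #5 (pending dropped): step 4 already fails, because #5 pop() → empty cannot occur there
take #1, #3, #2, #5 (pending dropped): step 4 already fails, because #5 pop() → empty cannot occur there

not linearizable — minimal violating prefix: 9 events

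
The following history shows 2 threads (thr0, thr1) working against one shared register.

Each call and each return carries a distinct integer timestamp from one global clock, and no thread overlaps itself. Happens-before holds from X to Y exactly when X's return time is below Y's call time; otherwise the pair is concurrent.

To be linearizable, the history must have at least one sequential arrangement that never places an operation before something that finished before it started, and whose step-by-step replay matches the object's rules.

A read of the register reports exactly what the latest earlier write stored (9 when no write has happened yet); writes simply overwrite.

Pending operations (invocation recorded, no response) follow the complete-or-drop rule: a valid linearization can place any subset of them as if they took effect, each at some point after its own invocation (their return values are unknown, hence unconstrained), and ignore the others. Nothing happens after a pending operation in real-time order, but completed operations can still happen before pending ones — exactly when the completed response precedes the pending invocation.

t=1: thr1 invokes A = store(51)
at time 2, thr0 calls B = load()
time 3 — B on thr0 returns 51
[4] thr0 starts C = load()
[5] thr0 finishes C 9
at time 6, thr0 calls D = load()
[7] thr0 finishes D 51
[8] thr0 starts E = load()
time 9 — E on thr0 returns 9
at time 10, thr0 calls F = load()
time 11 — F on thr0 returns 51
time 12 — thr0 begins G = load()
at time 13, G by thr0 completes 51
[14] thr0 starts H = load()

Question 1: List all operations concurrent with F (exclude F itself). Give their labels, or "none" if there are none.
F spans [10,11]: anything still running between times 10 and 11 counts as concurrent
A [1,…): concurrent
B [2,3]: before
C [4,5]: before
D [6,7]: before
E [8,9]: before
G [12,13]: after
H [14,…): after

A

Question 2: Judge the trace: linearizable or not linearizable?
cut after 4 events: linearizable; cut after 5 events (C responds, time 5): not linearizable
the sole real-time-consistent order of 2 completed operations fails the register replay
no escape via the 1 pending operation (A): every completion choice fails
for example B, C (pending dropped) fails at step 1: B load() → 51 is not legal there

not linearizable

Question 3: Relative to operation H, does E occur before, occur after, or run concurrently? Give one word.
E spans [8,9], H spans [14,…)
resp(E)=9 < inv(H)=14

before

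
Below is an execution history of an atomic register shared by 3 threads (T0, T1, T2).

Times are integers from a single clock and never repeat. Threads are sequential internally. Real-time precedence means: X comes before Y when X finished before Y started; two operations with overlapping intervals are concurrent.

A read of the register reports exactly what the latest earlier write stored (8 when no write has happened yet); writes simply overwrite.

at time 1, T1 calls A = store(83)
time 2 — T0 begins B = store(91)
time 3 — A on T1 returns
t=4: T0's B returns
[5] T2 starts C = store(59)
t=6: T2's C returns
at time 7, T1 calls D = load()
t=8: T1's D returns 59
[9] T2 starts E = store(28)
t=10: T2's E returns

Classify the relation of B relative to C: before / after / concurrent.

before

B spans [2,4], C spans [5,6]
resp(B)=4 < inv(C)=5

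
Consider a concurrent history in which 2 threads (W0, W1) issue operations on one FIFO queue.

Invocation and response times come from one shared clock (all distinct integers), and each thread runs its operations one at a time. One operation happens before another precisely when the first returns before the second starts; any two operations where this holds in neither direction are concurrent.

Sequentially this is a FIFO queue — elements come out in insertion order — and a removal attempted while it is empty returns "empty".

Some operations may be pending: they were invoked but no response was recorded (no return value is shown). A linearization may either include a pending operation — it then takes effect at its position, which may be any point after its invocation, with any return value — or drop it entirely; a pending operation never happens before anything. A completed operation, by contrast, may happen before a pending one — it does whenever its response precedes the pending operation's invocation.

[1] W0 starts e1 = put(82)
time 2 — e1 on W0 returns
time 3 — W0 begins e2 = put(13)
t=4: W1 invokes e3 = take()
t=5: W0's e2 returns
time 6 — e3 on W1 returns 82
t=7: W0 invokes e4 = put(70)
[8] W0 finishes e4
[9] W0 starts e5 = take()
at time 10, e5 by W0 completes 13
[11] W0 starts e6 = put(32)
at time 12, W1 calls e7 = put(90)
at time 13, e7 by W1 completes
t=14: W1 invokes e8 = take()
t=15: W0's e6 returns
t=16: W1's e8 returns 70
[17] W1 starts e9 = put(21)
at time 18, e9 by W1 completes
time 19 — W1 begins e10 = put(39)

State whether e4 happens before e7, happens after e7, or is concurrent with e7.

before

e4 spans [7,8], e7 spans [12,13]
resp(e4)=8 < inv(e7)=12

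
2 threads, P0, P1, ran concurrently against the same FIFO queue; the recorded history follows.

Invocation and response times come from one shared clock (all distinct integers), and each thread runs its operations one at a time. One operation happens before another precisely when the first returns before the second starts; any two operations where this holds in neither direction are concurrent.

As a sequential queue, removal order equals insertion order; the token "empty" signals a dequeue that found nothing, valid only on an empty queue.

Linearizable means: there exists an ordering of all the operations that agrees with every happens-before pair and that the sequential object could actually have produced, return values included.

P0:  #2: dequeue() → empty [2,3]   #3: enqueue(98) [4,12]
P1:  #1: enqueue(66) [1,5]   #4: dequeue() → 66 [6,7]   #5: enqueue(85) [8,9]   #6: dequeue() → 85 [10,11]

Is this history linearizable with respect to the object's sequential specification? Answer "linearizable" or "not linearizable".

one valid linearization: #2, #1, #4, #5, #3, #6
1. #2 dequeue() → empty, leaving queue <>
2. #1 enqueue(66), leaving queue <66>
3. #4 dequeue() → 66, leaving queue <>
4. #5 enqueue(85), leaving queue <85>
5. #3 enqueue(98), leaving queue <85,98>
6. #6 dequeue() → 85, leaving queue <98>

linearizable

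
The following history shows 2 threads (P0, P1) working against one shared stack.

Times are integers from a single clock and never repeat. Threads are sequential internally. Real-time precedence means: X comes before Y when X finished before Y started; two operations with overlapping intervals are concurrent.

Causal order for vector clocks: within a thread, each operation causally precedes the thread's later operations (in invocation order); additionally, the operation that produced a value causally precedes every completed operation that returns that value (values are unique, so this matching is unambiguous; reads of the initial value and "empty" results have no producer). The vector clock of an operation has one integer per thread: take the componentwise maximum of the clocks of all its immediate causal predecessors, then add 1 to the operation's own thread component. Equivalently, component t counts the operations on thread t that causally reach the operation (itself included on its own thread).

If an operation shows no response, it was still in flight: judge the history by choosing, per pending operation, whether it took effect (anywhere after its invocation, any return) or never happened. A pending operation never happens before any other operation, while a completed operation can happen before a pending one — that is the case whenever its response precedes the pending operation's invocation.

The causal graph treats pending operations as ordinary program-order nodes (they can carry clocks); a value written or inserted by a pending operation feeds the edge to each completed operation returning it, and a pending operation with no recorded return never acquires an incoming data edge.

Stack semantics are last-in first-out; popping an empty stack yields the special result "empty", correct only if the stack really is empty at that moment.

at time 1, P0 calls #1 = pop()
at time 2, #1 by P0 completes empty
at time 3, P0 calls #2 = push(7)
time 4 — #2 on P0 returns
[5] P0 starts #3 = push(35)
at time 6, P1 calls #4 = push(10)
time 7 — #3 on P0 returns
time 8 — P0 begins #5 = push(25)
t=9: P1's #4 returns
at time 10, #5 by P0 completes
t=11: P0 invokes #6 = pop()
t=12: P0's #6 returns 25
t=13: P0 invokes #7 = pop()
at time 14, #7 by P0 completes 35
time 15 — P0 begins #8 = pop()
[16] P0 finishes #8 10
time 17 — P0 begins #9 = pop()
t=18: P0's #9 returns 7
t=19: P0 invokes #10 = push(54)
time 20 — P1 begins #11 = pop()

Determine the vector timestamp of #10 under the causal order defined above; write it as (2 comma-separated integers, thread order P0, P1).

(9, 1)

#4 (invocation 6): nothing precedes it; P1's component alone gives (0, 1)
#1 (invocation 1): nothing precedes it; P0's component alone gives (1, 0)
merge at #11 (invoked 20): VC(#4)=(0, 1), own-thread bump on P1 → (0, 2)
merge at #2 (invoked 3): VC(#1)=(1, 0), own-thread bump on P0 → (2, 0)
merge at #3 (invoked 5): VC(#2)=(2, 0), own-thread bump on P0 → (3, 0)
merge at #5 (invoked 8): VC(#3)=(3, 0), own-thread bump on P0 → (4, 0)
merge at #6 (invoked 11): VC(#5)=(4, 0), own-thread bump on P0 → (5, 0)
merge at #7 (invoked 13): VC(#3)=(3, 0), VC(#6)=(5, 0), own-thread bump on P0 → (6, 0)
merge at #8 (invoked 15): VC(#4)=(0, 1), VC(#7)=(6, 0), own-thread bump on P0 → (7, 1)
merge at #9 (invoked 17): VC(#2)=(2, 0), VC(#8)=(7, 1), own-thread bump on P0 → (8, 1)
merge at #10 (invoked 19): VC(#9)=(8, 1), own-thread bump on P0 → (9, 1)
target: VC(#10) = (9, 1)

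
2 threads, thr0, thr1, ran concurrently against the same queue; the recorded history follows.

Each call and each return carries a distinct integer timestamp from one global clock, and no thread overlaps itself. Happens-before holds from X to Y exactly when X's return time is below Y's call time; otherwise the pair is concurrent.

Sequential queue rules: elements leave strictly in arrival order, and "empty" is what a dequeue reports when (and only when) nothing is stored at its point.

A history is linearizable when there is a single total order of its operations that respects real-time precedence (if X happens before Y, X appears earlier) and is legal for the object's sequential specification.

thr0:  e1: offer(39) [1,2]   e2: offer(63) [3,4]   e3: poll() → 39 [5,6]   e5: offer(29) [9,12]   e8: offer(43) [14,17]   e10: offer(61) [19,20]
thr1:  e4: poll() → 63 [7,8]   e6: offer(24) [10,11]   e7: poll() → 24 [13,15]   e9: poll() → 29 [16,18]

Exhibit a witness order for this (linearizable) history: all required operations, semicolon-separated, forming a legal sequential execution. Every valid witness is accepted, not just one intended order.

1. e1 offer(39), leaving queue <39>
2. e2 offer(63), leaving queue <39,63>
3. e3 poll() → 39, leaving queue <63>
4. e4 poll() → 63, leaving queue <>
5. e6 offer(24), leaving queue <24>
6. e5 offer(29), leaving queue <24,29>
7. e7 poll() → 24, leaving queue <29>
8. e8 offer(43), leaving queue <29,43>
9. e9 poll() → 29, leaving queue <43>
10. e10 offer(61), leaving queue <43,61>

e1; e2; e3; e4; e6; e5; e7; e8; e9; e10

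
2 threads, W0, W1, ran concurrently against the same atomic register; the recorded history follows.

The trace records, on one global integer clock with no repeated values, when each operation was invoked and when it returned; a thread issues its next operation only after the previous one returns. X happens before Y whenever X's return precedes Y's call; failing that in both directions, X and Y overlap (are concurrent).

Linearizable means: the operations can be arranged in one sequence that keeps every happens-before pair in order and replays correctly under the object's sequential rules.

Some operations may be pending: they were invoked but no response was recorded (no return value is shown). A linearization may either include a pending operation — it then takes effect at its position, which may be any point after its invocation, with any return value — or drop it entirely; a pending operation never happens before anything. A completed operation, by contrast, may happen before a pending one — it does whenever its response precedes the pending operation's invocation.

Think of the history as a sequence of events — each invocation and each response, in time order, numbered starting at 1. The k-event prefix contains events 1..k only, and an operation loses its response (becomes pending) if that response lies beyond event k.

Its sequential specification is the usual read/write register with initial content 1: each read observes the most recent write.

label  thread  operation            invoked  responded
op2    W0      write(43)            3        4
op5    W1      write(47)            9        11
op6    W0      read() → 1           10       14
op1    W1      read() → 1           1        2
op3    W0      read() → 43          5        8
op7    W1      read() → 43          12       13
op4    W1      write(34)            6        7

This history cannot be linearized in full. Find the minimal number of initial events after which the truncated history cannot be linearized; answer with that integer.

events 1..12 are still linearizable — one witness is op1, op2, op3, op4, op5:
1. op1 read() → 1, leaving value 1
2. op2 write(43), leaving value 43
3. op3 read() → 43, leaving value 43
4. op4 write(34), leaving value 34
5. op5 write(47), leaving value 47
event 13 — op7's response, time 13 — after it, nothing linearizes
completion choices over the 1 pending operation (op6) were checked; none helps
e.g. op1, op2, op3, op4, op5, op7 (pending dropped): illegal at step 6, since op7 read() → 43 cannot apply there
e.g. op1, op2, op4, op3, op5, op7 (pending dropped): illegal at step 4, since op3 read() → 43 cannot apply there

13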